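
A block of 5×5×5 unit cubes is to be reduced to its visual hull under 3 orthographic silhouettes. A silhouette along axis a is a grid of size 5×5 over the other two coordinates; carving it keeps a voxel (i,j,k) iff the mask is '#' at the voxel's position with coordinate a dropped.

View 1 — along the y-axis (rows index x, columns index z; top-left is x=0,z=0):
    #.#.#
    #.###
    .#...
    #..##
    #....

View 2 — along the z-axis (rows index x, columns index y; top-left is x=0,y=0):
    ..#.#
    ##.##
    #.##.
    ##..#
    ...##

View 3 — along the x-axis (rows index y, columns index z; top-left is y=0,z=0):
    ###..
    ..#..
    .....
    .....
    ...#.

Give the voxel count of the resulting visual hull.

start: 5×5×5 = 125 voxels
[1] y-view keeps 12 columns → grid now 60
[2] z-view keeps 14 columns → grid now 36
[3] x-view keeps 5 columns → grid now 7

|visual hull| = 7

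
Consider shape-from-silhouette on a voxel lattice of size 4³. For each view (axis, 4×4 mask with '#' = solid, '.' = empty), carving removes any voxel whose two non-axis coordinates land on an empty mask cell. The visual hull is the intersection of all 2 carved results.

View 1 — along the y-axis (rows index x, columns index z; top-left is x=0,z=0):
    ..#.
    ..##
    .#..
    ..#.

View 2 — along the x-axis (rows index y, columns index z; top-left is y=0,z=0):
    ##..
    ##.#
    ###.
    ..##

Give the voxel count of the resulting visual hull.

full grid |V| = 64
carve view 1 (along y, XZ-mask fill 5/16): 20 voxels remain
carve view 2 (along x, YZ-mask fill 10/16): 11 voxels remain

voxel count = 11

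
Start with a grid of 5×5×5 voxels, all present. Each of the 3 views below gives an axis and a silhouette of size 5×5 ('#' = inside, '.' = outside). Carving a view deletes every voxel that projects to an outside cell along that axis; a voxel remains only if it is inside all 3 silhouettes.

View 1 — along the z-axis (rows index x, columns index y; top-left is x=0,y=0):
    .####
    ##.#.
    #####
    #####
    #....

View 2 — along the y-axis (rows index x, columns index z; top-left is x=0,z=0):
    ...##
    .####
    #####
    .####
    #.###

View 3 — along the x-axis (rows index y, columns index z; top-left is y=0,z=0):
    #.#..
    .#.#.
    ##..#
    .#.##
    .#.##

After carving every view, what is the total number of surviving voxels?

start: 5×5×5 = 125 voxels
  1. axis=2 (XY plane), |mask|=18  ⇒  voxels=90
  2. axis=1 (XZ plane), |mask|=19  ⇒  voxels=69
  3. axis=0 (YZ plane), |mask|=13  ⇒  voxels=38

voxel count = 38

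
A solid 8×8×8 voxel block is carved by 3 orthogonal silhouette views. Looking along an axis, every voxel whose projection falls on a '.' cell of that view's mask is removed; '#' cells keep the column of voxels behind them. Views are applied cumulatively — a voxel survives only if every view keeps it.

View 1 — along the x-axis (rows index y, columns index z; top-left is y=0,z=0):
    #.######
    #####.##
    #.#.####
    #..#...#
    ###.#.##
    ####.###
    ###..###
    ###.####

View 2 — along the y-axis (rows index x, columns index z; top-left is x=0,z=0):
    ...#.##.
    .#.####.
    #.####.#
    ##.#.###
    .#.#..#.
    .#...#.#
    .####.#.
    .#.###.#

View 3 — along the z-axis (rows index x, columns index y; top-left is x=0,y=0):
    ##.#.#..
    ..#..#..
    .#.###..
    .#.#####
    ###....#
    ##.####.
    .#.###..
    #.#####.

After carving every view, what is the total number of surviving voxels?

initial block: 8^3 = 512
step 1: project along x, AND mask (49/64) → |grid| = 392
step 2: project along y, AND mask (36/64) → |grid| = 205
step 3: project along z, AND mask (36/64) → |grid| = 115

|visual hull| = 115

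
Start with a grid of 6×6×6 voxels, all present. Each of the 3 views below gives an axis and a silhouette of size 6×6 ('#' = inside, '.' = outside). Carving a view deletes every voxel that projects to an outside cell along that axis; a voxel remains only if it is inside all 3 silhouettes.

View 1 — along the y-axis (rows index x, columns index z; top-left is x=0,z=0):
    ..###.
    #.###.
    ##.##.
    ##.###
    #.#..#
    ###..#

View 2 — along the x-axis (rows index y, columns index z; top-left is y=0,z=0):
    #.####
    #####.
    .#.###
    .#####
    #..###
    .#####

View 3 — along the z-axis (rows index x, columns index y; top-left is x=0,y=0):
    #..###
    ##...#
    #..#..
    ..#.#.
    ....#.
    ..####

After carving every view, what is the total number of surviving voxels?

start: 6×6×6 = 216 voxels
after view 1 [y-axis, 23 of 36 cells solid] → remaining = 138
after view 2 [x-axis, 28 of 36 cells solid] → remaining = 106
after view 3 [z-axis, 16 of 36 cells solid] → remaining = 48

|visual hull| = 48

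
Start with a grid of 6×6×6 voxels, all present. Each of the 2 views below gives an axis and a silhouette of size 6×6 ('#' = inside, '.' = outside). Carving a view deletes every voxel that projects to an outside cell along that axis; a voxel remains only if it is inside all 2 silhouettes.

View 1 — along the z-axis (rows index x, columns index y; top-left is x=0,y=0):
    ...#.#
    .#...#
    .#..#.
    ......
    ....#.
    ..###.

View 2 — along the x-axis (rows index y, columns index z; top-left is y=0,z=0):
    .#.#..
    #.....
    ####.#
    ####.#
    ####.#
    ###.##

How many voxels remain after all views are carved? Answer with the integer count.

42 voxels

before carving: 216 voxels (6×6×6)
after view 1 [z-axis, 10 of 36 cells solid] → remaining = 60
after view 2 [x-axis, 23 of 36 cells solid] → remaining = 42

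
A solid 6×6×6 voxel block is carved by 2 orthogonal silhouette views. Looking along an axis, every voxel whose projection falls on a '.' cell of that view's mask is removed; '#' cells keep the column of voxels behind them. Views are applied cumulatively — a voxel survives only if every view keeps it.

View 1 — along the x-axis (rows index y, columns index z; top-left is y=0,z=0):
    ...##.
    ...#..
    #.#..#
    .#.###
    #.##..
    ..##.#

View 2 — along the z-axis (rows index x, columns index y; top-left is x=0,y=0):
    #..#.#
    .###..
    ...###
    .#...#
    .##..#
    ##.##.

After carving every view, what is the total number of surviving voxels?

voxel count = 48

start: 6×6×6 = 216 voxels
after view 1 [x-axis, 16 of 36 cells solid] → remaining = 96
after view 2 [z-axis, 18 of 36 cells solid] → remaining = 48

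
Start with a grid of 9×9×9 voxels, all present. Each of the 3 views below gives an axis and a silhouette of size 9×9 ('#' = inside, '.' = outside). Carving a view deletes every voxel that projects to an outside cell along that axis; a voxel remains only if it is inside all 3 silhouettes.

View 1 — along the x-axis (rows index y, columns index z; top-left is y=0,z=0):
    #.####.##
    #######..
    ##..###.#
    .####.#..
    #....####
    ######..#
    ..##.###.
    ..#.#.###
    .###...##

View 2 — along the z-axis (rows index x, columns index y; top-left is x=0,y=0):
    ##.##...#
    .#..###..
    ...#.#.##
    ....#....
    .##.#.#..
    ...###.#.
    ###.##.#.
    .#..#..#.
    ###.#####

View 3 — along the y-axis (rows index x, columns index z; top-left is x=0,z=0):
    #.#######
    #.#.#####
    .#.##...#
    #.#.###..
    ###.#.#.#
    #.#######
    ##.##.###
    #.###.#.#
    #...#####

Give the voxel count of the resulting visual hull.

remaining voxels: 167

start: 9×9×9 = 729 voxels
step 1: project along x, AND mask (52/81) → |grid| = 468
step 2: project along z, AND mask (39/81) → |grid| = 226
step 3: project along y, AND mask (57/81) → |grid| = 167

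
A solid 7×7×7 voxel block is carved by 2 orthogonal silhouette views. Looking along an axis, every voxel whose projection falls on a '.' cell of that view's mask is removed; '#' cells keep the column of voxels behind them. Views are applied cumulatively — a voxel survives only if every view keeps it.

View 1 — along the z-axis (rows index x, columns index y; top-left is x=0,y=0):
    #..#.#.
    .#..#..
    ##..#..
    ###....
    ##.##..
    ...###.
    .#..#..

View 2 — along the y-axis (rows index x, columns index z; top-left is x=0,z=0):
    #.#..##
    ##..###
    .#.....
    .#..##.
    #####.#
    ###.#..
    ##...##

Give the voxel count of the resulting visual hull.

78 voxels

initial block: 7^3 = 343
  1. axis=2 (XY plane), |mask|=20  ⇒  voxels=140
  2. axis=1 (XZ plane), |mask|=27  ⇒  voxels=78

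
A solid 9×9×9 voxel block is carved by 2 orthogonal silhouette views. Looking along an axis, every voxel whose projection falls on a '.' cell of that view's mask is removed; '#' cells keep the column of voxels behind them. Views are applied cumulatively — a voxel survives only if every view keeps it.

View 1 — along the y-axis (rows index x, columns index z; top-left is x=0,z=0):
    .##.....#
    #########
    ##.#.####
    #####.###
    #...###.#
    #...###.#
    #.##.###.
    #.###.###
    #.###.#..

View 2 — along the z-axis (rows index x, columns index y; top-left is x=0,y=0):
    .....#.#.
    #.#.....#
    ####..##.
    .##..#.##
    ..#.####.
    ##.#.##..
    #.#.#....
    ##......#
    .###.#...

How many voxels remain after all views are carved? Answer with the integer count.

remaining voxels: 224

start: 9×9×9 = 729 voxels
  1. axis=1 (XZ plane), |mask|=55  ⇒  voxels=495
  2. axis=2 (XY plane), |mask|=36  ⇒  voxels=224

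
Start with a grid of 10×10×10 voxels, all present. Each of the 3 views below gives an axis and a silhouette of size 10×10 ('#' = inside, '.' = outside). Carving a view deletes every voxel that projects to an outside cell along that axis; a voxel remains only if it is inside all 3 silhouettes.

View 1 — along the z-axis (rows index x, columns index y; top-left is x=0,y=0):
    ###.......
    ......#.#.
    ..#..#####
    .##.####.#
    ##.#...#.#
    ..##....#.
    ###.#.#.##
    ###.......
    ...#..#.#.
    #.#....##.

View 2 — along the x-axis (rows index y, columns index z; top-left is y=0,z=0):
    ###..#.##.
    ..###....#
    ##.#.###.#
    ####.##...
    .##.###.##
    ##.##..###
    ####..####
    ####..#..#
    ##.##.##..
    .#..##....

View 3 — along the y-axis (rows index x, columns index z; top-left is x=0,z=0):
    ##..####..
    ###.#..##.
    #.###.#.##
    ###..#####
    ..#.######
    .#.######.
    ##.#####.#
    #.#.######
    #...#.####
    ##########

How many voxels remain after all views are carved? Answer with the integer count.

voxel count = 189

full grid |V| = 1000
[1] z-view keeps 43 columns → grid now 430
[2] x-view keeps 60 columns → grid now 257
[3] y-view keeps 73 columns → grid now 189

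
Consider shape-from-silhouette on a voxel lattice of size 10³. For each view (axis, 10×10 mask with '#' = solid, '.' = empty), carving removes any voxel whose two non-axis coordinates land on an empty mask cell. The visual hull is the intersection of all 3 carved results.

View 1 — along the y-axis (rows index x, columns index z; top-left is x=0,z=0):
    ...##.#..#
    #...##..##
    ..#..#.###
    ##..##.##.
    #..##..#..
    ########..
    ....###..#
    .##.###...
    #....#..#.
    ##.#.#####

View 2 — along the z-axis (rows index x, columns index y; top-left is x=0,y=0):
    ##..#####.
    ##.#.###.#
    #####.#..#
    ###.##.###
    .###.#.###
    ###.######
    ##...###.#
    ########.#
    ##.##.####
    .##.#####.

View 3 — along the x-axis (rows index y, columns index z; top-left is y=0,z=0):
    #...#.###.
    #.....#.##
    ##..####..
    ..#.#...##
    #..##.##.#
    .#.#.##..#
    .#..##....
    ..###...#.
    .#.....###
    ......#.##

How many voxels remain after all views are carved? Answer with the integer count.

full grid |V| = 1000
  1. axis=1 (XZ plane), |mask|=52  ⇒  voxels=520
  2. axis=2 (XY plane), |mask|=75  ⇒  voxels=395
  3. axis=0 (YZ plane), |mask|=44  ⇒  voxels=176

176 voxels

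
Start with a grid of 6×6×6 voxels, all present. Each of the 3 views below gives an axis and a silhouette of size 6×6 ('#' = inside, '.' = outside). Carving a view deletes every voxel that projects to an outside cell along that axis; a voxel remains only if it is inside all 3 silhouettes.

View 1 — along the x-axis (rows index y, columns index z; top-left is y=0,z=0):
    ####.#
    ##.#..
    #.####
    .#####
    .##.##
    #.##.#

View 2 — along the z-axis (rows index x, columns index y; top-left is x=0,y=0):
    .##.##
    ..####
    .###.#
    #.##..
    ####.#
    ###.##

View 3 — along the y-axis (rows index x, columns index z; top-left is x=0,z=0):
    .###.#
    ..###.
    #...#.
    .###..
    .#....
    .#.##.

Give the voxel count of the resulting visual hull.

before carving: 216 voxels (6×6×6)
after view 1 [x-axis, 26 of 36 cells solid] → remaining = 156
after view 2 [z-axis, 25 of 36 cells solid] → remaining = 109
after view 3 [y-axis, 16 of 36 cells solid] → remaining = 46

46 voxels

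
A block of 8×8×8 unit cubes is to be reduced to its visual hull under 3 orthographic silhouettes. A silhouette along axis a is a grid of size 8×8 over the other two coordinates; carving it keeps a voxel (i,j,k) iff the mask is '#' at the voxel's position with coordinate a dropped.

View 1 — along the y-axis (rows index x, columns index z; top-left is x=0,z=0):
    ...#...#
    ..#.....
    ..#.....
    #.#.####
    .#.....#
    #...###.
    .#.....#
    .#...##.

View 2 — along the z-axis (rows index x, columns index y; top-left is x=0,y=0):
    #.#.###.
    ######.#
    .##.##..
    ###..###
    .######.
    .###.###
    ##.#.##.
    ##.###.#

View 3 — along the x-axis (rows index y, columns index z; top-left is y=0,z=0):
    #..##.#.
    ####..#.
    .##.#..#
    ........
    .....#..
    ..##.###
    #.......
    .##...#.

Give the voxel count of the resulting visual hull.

48 voxels

initial block: 8^3 = 512
V1 y: intersect with XZ mask (21 set) -- 168 left
V2 z: intersect with XY mask (45 set) -- 121 left
V3 x: intersect with YZ mask (23 set) -- 48 left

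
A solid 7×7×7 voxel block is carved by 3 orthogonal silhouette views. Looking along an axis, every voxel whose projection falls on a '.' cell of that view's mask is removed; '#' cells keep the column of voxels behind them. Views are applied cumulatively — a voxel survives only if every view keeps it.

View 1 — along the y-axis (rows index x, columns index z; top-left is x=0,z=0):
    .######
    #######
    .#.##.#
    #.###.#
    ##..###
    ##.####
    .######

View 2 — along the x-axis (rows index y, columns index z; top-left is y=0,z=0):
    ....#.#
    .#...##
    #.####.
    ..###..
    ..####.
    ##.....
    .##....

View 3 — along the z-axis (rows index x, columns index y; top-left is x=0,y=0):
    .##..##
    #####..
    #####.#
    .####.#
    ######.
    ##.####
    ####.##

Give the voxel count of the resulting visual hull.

91 voxels

before carving: 343 voxels (7×7×7)
V1 y: intersect with XZ mask (39 set) -- 273 left
V2 x: intersect with YZ mask (21 set) -- 117 left
V3 z: intersect with XY mask (38 set) -- 91 left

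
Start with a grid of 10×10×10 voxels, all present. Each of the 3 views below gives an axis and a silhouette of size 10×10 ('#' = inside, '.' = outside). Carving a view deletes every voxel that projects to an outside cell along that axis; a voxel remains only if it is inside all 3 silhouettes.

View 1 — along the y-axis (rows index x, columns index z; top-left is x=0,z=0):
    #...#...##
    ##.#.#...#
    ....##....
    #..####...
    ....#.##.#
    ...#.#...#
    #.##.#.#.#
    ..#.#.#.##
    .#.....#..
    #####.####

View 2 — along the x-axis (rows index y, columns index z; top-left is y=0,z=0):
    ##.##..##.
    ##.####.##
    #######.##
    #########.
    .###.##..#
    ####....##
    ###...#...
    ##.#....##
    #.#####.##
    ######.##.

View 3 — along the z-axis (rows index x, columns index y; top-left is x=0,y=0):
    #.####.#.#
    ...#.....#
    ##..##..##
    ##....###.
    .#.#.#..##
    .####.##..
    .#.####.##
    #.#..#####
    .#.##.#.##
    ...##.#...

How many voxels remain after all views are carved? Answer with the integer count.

start: 10×10×10 = 1000 voxels
  1. axis=1 (XZ plane), |mask|=45  ⇒  voxels=450
  2. axis=0 (YZ plane), |mask|=69  ⇒  voxels=306
  3. axis=2 (XY plane), |mask|=54  ⇒  voxels=153

voxel count = 153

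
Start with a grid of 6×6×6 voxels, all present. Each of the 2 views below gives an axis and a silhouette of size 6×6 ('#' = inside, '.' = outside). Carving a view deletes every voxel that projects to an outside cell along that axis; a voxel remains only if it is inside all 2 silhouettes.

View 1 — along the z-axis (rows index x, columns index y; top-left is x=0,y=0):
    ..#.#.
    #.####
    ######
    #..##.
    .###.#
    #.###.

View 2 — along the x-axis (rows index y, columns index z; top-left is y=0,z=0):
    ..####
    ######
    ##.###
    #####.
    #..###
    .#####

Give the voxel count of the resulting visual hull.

113 voxels

start: 6×6×6 = 216 voxels
V1 z: intersect with XY mask (24 set) -- 144 left
V2 x: intersect with YZ mask (29 set) -- 113 left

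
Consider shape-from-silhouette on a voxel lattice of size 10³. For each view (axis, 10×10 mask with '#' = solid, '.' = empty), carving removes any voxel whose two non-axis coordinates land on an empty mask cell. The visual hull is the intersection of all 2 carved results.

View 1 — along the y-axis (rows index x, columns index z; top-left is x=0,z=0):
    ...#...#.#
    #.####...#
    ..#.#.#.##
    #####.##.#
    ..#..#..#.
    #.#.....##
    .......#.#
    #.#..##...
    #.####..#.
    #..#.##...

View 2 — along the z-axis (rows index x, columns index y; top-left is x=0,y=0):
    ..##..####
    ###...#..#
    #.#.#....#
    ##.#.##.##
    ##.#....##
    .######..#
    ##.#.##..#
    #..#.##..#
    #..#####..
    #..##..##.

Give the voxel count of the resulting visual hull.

initial block: 10^3 = 1000
step 1: project along y, AND mask (45/100) → |grid| = 450
step 2: project along z, AND mask (56/100) → |grid| = 255

255 voxels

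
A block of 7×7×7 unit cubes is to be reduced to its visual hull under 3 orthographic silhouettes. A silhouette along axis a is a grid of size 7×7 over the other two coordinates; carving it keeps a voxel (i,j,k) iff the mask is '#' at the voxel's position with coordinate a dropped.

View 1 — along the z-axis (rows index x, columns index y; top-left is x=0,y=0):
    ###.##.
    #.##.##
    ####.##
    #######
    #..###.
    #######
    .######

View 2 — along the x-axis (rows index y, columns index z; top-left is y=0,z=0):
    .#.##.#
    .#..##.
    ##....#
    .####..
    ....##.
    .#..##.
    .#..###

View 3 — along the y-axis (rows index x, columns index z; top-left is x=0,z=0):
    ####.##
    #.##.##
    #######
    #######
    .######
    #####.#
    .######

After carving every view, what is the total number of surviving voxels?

before carving: 343 voxels (7×7×7)
after view 1 [z-axis, 40 of 49 cells solid] → remaining = 280
after view 2 [x-axis, 23 of 49 cells solid] → remaining = 132
after view 3 [y-axis, 43 of 49 cells solid] → remaining = 114

voxel count = 114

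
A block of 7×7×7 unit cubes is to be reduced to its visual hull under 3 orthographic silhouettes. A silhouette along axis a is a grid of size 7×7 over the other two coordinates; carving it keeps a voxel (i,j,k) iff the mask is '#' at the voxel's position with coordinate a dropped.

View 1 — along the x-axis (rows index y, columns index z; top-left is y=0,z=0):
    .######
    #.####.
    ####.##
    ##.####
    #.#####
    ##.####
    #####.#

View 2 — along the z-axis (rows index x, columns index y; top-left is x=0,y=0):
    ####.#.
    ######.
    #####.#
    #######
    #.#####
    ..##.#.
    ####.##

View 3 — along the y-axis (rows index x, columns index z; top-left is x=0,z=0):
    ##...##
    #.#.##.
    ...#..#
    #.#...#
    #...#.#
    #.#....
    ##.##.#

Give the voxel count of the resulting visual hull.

before carving: 343 voxels (7×7×7)
[1] x-view keeps 41 columns → grid now 287
[2] z-view keeps 39 columns → grid now 229
[3] y-view keeps 23 columns → grid now 111

remaining voxels: 111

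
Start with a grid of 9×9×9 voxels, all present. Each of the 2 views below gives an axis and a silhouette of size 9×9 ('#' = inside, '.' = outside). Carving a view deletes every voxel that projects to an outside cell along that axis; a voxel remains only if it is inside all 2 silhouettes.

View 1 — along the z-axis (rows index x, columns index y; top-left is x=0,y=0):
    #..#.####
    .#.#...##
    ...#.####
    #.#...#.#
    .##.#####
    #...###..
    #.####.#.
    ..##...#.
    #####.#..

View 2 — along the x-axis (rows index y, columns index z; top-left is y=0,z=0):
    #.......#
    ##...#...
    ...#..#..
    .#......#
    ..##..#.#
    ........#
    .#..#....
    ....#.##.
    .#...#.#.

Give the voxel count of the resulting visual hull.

107 voxels

full grid |V| = 729
V1 z: intersect with XY mask (45 set) -- 405 left
V2 x: intersect with YZ mask (22 set) -- 107 left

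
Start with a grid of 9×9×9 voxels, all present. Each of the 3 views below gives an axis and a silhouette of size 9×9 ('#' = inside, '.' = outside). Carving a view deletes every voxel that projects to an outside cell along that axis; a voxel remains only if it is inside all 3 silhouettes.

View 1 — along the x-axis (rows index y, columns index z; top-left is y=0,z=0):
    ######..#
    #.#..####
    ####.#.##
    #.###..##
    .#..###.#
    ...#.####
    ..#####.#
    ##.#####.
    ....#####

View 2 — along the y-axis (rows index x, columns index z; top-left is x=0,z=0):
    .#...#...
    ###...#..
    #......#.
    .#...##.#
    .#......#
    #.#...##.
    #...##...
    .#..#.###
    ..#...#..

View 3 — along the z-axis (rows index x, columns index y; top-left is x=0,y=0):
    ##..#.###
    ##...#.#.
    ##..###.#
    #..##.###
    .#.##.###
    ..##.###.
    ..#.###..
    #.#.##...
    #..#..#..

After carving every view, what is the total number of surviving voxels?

|visual hull| = 85

initial block: 9^3 = 729
[1] x-view keeps 54 columns → grid now 486
[2] y-view keeps 28 columns → grid now 163
[3] z-view keeps 44 columns → grid now 85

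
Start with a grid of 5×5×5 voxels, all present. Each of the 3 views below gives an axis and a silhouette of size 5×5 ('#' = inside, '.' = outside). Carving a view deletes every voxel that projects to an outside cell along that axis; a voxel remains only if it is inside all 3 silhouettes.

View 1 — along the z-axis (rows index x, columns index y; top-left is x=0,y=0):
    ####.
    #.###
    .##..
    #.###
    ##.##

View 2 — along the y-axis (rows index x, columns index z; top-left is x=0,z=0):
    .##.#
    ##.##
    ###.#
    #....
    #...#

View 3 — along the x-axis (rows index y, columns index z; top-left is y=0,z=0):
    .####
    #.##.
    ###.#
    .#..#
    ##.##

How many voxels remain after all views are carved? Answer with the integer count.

full grid |V| = 125
V1 z: intersect with XY mask (18 set) -- 90 left
V2 y: intersect with XZ mask (14 set) -- 48 left
V3 x: intersect with YZ mask (17 set) -- 34 left

|visual hull| = 34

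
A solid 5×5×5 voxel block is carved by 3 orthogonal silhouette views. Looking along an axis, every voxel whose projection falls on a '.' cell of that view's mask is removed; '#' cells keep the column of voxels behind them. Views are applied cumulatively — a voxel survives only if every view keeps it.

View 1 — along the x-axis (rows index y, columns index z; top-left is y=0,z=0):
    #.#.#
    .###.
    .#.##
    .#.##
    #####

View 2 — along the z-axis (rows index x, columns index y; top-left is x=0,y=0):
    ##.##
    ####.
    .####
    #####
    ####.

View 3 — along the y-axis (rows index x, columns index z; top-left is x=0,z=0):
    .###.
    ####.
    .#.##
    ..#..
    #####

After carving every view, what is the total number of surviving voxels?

voxel count = 44

initial block: 5^3 = 125
after view 1 [x-axis, 17 of 25 cells solid] → remaining = 85
after view 2 [z-axis, 21 of 25 cells solid] → remaining = 69
after view 3 [y-axis, 16 of 25 cells solid] → remaining = 44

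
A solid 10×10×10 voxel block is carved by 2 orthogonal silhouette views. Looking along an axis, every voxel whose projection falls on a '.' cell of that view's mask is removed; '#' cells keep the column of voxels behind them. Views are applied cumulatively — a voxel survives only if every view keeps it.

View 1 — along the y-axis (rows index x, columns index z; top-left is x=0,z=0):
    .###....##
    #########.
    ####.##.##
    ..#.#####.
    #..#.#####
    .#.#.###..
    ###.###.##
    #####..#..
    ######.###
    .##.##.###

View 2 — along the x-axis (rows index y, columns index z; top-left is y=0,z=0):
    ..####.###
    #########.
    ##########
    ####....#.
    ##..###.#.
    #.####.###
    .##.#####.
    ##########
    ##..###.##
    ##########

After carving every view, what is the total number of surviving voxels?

|visual hull| = 558

initial block: 10^3 = 1000
after view 1 [y-axis, 70 of 100 cells solid] → remaining = 700
after view 2 [x-axis, 79 of 100 cells solid] → remaining = 558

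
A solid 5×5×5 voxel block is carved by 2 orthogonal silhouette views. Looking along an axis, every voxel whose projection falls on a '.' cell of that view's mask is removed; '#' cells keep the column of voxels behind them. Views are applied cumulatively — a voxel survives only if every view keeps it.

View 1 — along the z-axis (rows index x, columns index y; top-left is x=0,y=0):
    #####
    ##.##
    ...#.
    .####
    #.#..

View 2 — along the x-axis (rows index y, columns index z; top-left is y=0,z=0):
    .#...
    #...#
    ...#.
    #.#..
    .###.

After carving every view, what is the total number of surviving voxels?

start: 5×5×5 = 125 voxels
  1. axis=2 (XY plane), |mask|=16  ⇒  voxels=80
  2. axis=0 (YZ plane), |mask|=9  ⇒  voxels=29

voxel count = 29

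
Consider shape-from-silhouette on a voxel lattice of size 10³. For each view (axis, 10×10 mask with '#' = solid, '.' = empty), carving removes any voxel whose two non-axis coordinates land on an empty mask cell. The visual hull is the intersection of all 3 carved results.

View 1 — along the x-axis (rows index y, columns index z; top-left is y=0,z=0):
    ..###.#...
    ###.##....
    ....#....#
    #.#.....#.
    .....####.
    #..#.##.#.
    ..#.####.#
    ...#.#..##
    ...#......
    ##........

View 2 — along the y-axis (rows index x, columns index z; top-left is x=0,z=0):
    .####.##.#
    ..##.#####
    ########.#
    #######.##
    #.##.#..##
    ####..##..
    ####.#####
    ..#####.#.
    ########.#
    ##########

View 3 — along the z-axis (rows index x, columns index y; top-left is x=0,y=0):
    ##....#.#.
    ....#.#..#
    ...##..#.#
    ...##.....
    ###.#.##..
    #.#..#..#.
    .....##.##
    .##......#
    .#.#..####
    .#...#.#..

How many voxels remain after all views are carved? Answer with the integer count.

|visual hull| = 110

full grid |V| = 1000
  1. axis=0 (YZ plane), |mask|=36  ⇒  voxels=360
  2. axis=1 (XZ plane), |mask|=78  ⇒  voxels=284
  3. axis=2 (XY plane), |mask|=39  ⇒  voxels=110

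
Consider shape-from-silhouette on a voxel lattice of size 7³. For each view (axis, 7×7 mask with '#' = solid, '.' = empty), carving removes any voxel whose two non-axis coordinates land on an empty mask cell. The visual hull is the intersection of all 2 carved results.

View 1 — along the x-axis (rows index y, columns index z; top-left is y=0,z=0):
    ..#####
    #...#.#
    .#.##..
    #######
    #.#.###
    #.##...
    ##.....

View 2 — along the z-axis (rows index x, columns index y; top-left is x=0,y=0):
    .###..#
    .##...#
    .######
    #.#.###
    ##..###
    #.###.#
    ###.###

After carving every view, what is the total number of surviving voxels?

voxel count = 125

initial block: 7^3 = 343
[1] x-view keeps 28 columns → grid now 196
[2] z-view keeps 34 columns → grid now 125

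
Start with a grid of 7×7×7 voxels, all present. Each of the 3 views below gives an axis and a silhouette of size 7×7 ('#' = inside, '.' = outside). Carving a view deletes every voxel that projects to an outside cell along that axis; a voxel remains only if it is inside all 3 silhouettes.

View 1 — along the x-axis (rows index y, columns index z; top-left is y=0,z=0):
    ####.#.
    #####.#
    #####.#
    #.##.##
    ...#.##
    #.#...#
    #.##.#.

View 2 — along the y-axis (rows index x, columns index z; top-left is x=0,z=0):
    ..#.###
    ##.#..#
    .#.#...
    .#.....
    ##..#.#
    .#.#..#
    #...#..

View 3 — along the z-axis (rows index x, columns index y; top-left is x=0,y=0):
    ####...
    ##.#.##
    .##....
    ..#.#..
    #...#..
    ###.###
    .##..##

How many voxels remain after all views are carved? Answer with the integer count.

51 voxels

before carving: 343 voxels (7×7×7)
step 1: project along x, AND mask (32/49) → |grid| = 224
step 2: project along y, AND mask (20/49) → |grid| = 87
step 3: project along z, AND mask (25/49) → |grid| = 51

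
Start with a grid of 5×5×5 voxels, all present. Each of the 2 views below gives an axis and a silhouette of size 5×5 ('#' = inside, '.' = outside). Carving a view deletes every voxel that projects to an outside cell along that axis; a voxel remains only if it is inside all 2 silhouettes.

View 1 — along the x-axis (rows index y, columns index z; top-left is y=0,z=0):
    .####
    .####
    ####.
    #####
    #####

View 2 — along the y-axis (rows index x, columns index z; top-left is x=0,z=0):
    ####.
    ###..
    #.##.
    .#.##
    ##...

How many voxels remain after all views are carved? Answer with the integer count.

|visual hull| = 66

before carving: 125 voxels (5×5×5)
carve view 1 (along x, YZ-mask fill 22/25): 110 voxels remain
carve view 2 (along y, XZ-mask fill 15/25): 66 voxels remain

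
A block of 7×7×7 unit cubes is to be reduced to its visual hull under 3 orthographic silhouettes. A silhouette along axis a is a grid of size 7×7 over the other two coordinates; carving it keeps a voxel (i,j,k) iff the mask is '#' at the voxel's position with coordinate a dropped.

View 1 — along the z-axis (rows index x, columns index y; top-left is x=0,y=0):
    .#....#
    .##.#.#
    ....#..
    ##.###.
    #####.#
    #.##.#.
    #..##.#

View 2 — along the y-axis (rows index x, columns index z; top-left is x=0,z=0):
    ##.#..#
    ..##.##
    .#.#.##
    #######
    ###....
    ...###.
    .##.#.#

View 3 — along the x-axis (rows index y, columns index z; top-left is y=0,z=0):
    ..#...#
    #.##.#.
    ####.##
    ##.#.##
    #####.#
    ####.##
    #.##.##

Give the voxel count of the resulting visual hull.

|visual hull| = 74

full grid |V| = 343
V1 z: intersect with XY mask (26 set) -- 182 left
V2 y: intersect with XZ mask (29 set) -- 109 left
V3 x: intersect with YZ mask (34 set) -- 74 left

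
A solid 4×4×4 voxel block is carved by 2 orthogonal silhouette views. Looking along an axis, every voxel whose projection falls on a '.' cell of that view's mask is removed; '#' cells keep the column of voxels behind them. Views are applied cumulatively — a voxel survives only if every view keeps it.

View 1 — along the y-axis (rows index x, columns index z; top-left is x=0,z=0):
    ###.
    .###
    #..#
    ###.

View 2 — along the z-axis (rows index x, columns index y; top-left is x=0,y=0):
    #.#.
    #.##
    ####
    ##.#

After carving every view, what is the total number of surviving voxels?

before carving: 64 voxels (4×4×4)
[1] y-view keeps 11 columns → grid now 44
[2] z-view keeps 12 columns → grid now 32

remaining voxels: 32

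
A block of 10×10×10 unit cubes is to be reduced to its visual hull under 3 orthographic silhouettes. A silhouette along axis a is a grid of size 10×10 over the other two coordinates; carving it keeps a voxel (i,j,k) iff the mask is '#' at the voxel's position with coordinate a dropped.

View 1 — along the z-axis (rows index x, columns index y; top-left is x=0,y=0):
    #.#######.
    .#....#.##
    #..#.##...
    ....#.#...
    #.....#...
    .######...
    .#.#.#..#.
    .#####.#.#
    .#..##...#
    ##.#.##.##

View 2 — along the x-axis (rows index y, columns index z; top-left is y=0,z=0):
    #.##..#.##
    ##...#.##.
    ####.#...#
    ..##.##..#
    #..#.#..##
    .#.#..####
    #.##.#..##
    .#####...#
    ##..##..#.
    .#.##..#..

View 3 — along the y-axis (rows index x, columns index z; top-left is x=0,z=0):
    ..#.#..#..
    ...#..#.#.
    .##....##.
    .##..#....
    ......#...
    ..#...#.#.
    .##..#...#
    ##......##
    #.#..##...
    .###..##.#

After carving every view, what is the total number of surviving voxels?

before carving: 1000 voxels (10×10×10)
V1 z: intersect with XY mask (48 set) -- 480 left
V2 x: intersect with YZ mask (54 set) -- 259 left
V3 y: intersect with XZ mask (35 set) -- 86 left

remaining voxels: 86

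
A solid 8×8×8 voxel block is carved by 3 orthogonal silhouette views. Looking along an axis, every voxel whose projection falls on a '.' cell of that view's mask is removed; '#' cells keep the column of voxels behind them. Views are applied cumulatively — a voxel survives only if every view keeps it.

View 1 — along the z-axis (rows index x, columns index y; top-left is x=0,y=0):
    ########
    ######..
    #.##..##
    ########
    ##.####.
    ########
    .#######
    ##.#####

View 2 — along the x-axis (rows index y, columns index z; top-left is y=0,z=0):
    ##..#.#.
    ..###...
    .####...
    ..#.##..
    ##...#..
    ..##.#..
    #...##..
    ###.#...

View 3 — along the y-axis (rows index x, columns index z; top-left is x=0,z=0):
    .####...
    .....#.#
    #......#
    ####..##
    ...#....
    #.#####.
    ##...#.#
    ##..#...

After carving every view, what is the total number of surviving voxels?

full grid |V| = 512
  1. axis=2 (XY plane), |mask|=55  ⇒  voxels=440
  2. axis=0 (YZ plane), |mask|=27  ⇒  voxels=184
  3. axis=1 (XZ plane), |mask|=28  ⇒  voxels=88

|visual hull| = 88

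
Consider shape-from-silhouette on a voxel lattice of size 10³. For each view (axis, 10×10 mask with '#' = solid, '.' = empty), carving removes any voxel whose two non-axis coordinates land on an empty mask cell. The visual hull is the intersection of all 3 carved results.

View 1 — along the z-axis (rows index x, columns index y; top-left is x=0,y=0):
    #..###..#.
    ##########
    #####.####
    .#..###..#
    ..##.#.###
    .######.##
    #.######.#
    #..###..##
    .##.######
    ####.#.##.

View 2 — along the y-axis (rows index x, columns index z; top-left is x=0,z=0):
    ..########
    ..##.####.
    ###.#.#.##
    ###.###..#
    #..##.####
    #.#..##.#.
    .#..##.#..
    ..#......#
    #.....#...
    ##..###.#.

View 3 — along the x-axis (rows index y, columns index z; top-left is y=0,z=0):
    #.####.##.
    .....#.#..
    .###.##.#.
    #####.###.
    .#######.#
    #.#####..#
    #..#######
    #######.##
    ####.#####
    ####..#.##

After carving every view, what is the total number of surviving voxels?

|visual hull| = 276

start: 10×10×10 = 1000 voxels
[1] z-view keeps 72 columns → grid now 720
[2] y-view keeps 54 columns → grid now 382
[3] x-view keeps 71 columns → grid now 276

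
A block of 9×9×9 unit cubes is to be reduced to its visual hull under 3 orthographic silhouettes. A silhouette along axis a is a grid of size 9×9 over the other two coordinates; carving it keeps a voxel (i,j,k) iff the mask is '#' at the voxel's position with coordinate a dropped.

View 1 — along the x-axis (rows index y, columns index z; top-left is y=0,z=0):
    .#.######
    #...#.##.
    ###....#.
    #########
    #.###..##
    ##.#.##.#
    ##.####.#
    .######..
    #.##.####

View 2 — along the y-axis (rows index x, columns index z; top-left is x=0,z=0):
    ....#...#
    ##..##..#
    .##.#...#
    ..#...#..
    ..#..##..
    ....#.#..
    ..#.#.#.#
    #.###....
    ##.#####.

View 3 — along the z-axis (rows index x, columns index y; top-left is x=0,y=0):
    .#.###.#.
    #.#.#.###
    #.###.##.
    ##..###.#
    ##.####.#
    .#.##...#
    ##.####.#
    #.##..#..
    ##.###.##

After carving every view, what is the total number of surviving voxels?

remaining voxels: 139

initial block: 9^3 = 729
after view 1 [x-axis, 56 of 81 cells solid] → remaining = 504
after view 2 [y-axis, 33 of 81 cells solid] → remaining = 203
after view 3 [z-axis, 52 of 81 cells solid] → remaining = 139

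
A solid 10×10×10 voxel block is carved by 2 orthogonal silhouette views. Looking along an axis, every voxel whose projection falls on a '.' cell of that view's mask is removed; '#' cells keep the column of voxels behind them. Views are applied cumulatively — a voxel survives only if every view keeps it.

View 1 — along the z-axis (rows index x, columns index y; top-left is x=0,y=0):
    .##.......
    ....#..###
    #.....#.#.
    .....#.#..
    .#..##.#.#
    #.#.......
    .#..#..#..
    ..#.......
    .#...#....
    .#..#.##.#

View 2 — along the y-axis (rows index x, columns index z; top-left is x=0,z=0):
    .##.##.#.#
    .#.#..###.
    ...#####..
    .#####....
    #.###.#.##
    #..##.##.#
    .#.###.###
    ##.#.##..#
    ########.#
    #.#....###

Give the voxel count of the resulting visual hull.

full grid |V| = 1000
  1. axis=2 (XY plane), |mask|=29  ⇒  voxels=290
  2. axis=1 (XZ plane), |mask|=61  ⇒  voxels=174

|visual hull| = 174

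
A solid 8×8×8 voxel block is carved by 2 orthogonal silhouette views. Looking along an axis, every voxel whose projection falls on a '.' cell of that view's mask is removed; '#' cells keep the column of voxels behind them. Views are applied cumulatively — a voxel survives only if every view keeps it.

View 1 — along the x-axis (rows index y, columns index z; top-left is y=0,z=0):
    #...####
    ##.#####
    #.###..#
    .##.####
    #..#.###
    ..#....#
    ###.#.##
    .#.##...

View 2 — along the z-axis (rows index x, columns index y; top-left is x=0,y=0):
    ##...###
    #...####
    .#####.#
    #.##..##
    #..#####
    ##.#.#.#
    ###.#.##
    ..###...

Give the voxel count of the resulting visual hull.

initial block: 8^3 = 512
carve view 1 (along x, YZ-mask fill 39/64): 312 voxels remain
carve view 2 (along z, XY-mask fill 41/64): 194 voxels remain

remaining voxels: 194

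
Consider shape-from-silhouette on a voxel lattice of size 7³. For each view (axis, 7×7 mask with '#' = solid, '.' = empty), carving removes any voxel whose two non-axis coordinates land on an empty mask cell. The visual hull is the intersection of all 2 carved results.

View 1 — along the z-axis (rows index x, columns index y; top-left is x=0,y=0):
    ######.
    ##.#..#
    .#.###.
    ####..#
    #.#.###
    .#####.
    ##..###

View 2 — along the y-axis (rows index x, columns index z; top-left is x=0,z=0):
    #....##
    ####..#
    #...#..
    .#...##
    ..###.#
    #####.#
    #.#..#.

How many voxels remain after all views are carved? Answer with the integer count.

remaining voxels: 126

before carving: 343 voxels (7×7×7)
carve view 1 (along z, XY-mask fill 34/49): 238 voxels remain
carve view 2 (along y, XZ-mask fill 26/49): 126 voxels remain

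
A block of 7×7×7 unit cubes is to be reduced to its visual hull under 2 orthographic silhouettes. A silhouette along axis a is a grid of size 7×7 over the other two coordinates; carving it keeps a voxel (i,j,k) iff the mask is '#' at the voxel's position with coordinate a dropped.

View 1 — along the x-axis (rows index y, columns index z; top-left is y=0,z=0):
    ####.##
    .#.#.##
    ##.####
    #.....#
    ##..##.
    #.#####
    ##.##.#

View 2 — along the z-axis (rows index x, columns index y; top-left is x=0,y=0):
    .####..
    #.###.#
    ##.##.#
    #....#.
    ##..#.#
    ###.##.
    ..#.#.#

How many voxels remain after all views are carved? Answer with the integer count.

full grid |V| = 343
V1 x: intersect with YZ mask (33 set) -- 231 left
V2 z: intersect with XY mask (28 set) -- 132 left

remaining voxels: 132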